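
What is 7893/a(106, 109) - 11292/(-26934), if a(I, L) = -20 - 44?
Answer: -35311229/287296 ≈ -122.91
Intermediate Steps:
a(I, L) = -64
7893/a(106, 109) - 11292/(-26934) = 7893/(-64) - 11292/(-26934) = 7893*(-1/64) - 11292*(-1/26934) = -7893/64 + 1882/4489 = -35311229/287296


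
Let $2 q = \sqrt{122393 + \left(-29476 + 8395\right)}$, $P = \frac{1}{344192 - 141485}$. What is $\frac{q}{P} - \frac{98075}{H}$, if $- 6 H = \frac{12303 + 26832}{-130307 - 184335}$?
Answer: $- \frac{12343405660}{2609} + 810828 \sqrt{1583} \approx 2.7529 \cdot 10^{7}$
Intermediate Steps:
$P = \frac{1}{202707} \approx 4.9332 \cdot 10^{-6}$
$H = \frac{13045}{629284}$ ($H = - \frac{\left(12303 + 26832\right) \frac{1}{-130307 - 184335}}{6} = - \frac{39135 \frac{1}{-314642}}{6} = - \frac{39135 \left(- \frac{1}{314642}\right)}{6} = \left(- \frac{1}{6}\right) \left(- \frac{39135}{314642}\right) = \frac{13045}{629284} \approx 0.02073$)
$q = 4 \sqrt{1583}$ ($q = \frac{\sqrt{122393 + \left(-29476 + 8395\right)}}{2} = \frac{\sqrt{122393 - 21081}}{2} = \frac{\sqrt{101312}}{2} = \frac{8 \sqrt{1583}}{2} = 4 \sqrt{1583} \approx 159.15$)
$\frac{q}{P} - \frac{98075}{H} = 4 \sqrt{1583} \frac{1}{\frac{1}{202707}} - \frac{98075}{\frac{13045}{629284}} = 4 \sqrt{1583} \cdot 202707 - \frac{12343405660}{2609} = 810828 \sqrt{1583} - \frac{12343405660}{2609} = - \frac{12343405660}{2609} + 810828 \sqrt{1583}$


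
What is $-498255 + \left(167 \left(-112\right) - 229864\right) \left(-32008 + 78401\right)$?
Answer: $-11532313479$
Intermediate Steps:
$-498255 + \left(167 \left(-112\right) - 229864\right) \left(-32008 + 78401\right) = -498255 + \left(-18704 - 229864\right) 46393 = -498255 - 11531815224 = -11532313479$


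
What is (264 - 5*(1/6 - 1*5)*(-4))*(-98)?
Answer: -49196/3 ≈ -16399.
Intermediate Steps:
(264 - 5*(1/6 - 1*5)*(-4))*(-98) = (264 - 5*(1/6 - 5)*(-4))*(-98) = (264 - 5*(-29/6)*(-4))*(-98) = (264 + (145/6)*(-4))*(-98) = (264 - 290/3)*(-98) = (502/3)*(-98) = -49196/3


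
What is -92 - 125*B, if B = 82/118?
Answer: -10553/59 ≈ -178.86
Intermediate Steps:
B = 41/59 (B = 82*(1/118) = 41/59 ≈ 0.69491)
-92 - 125*B = -92 - 125*41/59 = -92 - 5125/59 = -10553/59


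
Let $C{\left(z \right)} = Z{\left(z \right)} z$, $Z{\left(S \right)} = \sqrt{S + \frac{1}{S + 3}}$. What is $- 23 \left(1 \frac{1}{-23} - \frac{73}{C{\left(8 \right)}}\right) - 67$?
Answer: $-66 + \frac{1679 \sqrt{979}}{712} \approx 7.784$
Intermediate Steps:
$Z{\left(S \right)} = \sqrt{S + \frac{1}{3 + S}}$
$C{\left(z \right)} = z \sqrt{\frac{1 + z \left(3 + z\right)}{3 + z}}$ ($C{\left(z \right)} = \sqrt{\frac{1 + z \left(3 + z\right)}{3 + z}} z = z \sqrt{\frac{1 + z \left(3 + z\right)}{3 + z}}$)
$- 23 \left(1 \frac{1}{-23} - \frac{73}{C{\left(8 \right)}}\right) - 67 = - 23 \left(1 \frac{1}{-23} - \frac{73}{8 \sqrt{\frac{1 + 8 \left(3 + 8\right)}{3 + 8}}}\right) - 67 = - 23 \left(1 \left(- \frac{1}{23}\right) - \frac{73}{8 \sqrt{\frac{1 + 8 \cdot 11}{11}}}\right) - 67 = - 23 \left(- \frac{1}{23} - \frac{73}{8 \sqrt{\frac{1 + 88}{11}}}\right) - 67 = - 23 \left(- \frac{1}{23} - \frac{73}{8 \sqrt{\frac{1}{11} \cdot 89}}\right) - 67 = - 23 \left(- \frac{1}{23} - \frac{73}{8 \sqrt{\frac{89}{11}}}\right) - 67 = - 23 \left(- \frac{1}{23} - \frac{73}{8 \frac{\sqrt{979}}{11}}\right) - 67 = - 23 \left(- \frac{1}{23} - \frac{73}{\frac{8}{11} \sqrt{979}}\right) - 67 = - 23 \left(- \frac{1}{23} - 73 \frac{\sqrt{979}}{712}\right) - 67 = - 23 \left(- \frac{1}{23} - \frac{73 \sqrt{979}}{712}\right) - 67 = \left(1 + \frac{1679 \sqrt{979}}{712}\right) - 67 = -66 + \frac{1679 \sqrt{979}}{712}$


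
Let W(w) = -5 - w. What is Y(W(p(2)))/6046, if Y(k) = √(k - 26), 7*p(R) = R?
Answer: I*√1533/42322 ≈ 0.00092513*I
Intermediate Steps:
p(R) = R/7
Y(k) = √(-26 + k)
Y(W(p(2)))/6046 = √(-26 + (-5 - 2/7))/6046 = √(-26 + (-5 - 1*2/7))*(1/6046) = √(-26 + (-5 - 2/7))*(1/6046) = √(-26 - 37/7)*(1/6046) = √(-219/7)*(1/6046) = (I*√1533/7)*(1/6046) = I*√1533/42322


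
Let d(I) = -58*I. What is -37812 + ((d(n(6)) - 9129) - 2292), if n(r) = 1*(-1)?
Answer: -49175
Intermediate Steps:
n(r) = -1
-37812 + ((d(n(6)) - 9129) - 2292) = -37812 + ((-58*(-1) - 9129) - 2292) = -37812 + ((58 - 9129) - 2292) = -37812 + (-9071 - 2292) = -37812 - 11363 = -49175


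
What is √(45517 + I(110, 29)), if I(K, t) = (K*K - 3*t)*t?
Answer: 3*√43766 ≈ 627.61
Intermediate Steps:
I(K, t) = t*(K² - 3*t) (I(K, t) = (K² - 3*t)*t = t*(K² - 3*t))
√(45517 + I(110, 29)) = √(45517 + 29*(110² - 3*29)) = √(45517 + 29*(12100 - 87)) = √(45517 + 29*12013) = √(45517 + 348377) = √393894 = 3*√43766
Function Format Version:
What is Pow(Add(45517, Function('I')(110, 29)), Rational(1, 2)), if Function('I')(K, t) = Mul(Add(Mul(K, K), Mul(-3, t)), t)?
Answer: Mul(3, Pow(43766, Rational(1, 2))) ≈ 627.61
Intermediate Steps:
Function('I')(K, t) = Mul(t, Add(Pow(K, 2), Mul(-3, t))) (Function('I')(K, t) = Mul(Add(Pow(K, 2), Mul(-3, t)), t) = Mul(t, Add(Pow(K, 2), Mul(-3, t))))
Pow(Add(45517, Function('I')(110, 29)), Rational(1, 2)) = Pow(Add(45517, Mul(29, Add(Pow(110, 2), Mul(-3, 29)))), Rational(1, 2)) = Pow(Add(45517, Mul(29, Add(12100, -87))), Rational(1, 2)) = Pow(Add(45517, Mul(29, 12013)), Rational(1, 2)) = Pow(Add(45517, 348377), Rational(1, 2)) = Pow(393894, Rational(1, 2)) = Mul(3, Pow(43766, Rational(1, 2)))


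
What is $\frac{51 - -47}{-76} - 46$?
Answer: $- \frac{1797}{38} \approx -47.289$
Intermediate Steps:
$\frac{51 - -47}{-76} - 46 = - \frac{51 + 47}{76} - 46 = \left(- \frac{1}{76}\right) 98 - 46 = - \frac{49}{38} - 46 = - \frac{1797}{38}$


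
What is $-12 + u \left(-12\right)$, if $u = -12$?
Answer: $132$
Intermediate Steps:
$-12 + u \left(-12\right) = -12 - -144 = -12 + 144 = 132$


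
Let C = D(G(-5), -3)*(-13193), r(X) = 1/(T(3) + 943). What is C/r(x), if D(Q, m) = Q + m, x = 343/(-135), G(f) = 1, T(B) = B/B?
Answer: 24908384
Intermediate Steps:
T(B) = 1
x = -343/135 (x = 343*(-1/135) = -343/135 ≈ -2.5407)
r(X) = 1/944 (r(X) = 1/(1 + 943) = 1/944)
C = 26386 (C = (1 - 3)*(-13193) = -2*(-13193) = 26386)
C/r(x) = 26386/(1/944) = 26386*944 = 24908384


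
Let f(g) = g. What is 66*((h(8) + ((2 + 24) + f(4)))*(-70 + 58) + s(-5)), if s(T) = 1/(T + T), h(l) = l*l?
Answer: -372273/5 ≈ -74455.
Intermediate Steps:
h(l) = l²
s(T) = 1/(2*T)
66*((h(8) + ((2 + 24) + f(4)))*(-70 + 58) + s(-5)) = 66*((8² + ((2 + 24) + 4))*(-70 + 58) + (½)/(-5)) = 66*((64 + (26 + 4))*(-12) + (½)*(-⅕)) = 66*((64 + 30)*(-12) - ⅒) = 66*(94*(-12) - ⅒) = 66*(-1128 - ⅒) = 66*(-11281/10) = -372273/5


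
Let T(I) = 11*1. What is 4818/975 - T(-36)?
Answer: -1969/325 ≈ -6.0585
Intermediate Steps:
T(I) = 11
4818/975 - T(-36) = 4818/975 - 1*11 = 4818*(1/975) - 11 = 1606/325 - 11 = -1969/325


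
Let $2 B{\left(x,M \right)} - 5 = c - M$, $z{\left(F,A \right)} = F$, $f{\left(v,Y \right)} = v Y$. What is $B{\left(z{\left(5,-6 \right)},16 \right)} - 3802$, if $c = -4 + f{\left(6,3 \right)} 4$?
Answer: $- \frac{7547}{2} \approx -3773.5$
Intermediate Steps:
$f{\left(v,Y \right)} = Y v$
$c = 68$ ($c = -4 + 3 \cdot 6 \cdot 4 = -4 + 18 \cdot 4 = -4 + 72 = 68$)
$B{\left(x,M \right)} = \frac{73}{2} - \frac{M}{2}$ ($B{\left(x,M \right)} = \frac{5}{2} + \frac{68 - M}{2} = \frac{5}{2} - \left(-34 + \frac{M}{2}\right) = \frac{73}{2} - \frac{M}{2}$)
$B{\left(z{\left(5,-6 \right)},16 \right)} - 3802 = \left(\frac{73}{2} - 8\right) - 3802 = \frac{57}{2} - 3802 = - \frac{7547}{2}$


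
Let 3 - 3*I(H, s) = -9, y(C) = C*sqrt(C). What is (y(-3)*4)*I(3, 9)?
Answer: -48*I*sqrt(3) ≈ -83.138*I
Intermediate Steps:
y(C) = C**(3/2)
I(H, s) = 4 (I(H, s) = 1 - 1/3*(-9) = 1 + 3 = 4)
(y(-3)*4)*I(3, 9) = ((-3)**(3/2)*4)*4 = (-3*I*sqrt(3)*4)*4 = -12*I*sqrt(3)*4 = -48*I*sqrt(3)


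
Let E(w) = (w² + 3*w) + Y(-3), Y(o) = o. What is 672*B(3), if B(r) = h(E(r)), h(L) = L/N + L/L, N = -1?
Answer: -9408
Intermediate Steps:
E(w) = -3 + w² + 3*w (E(w) = (w² + 3*w) - 3 = -3 + w² + 3*w)
h(L) = 1 - L (h(L) = L/(-1) + L/L = L*(-1) + 1 = -L + 1 = 1 - L)
B(r) = 4 - r² - 3*r (B(r) = 1 - (-3 + r² + 3*r) = 1 + (3 - r² - 3*r) = 4 - r² - 3*r)
672*B(3) = 672*(4 - 1*3² - 3*3) = 672*(4 - 1*9 - 9) = 672*(4 - 9 - 9) = 672*(-14) = -9408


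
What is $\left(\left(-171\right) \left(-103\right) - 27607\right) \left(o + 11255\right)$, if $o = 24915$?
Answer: $-361482980$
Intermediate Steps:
$\left(\left(-171\right) \left(-103\right) - 27607\right) \left(o + 11255\right) = \left(\left(-171\right) \left(-103\right) - 27607\right) \left(24915 + 11255\right) = \left(17613 - 27607\right) 36170 = \left(-9994\right) 36170 = -361482980$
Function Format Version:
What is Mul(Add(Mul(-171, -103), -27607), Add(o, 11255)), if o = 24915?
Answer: -361482980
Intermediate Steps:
Mul(Add(Mul(-171, -103), -27607), Add(o, 11255)) = Mul(Add(Mul(-171, -103), -27607), Add(24915, 11255)) = Mul(Add(17613, -27607), 36170) = Mul(-9994, 36170) = -361482980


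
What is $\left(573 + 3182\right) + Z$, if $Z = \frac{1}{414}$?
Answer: $\frac{1554571}{414} \approx 3755.0$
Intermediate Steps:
$Z = \frac{1}{414} \approx 0.0024155$
$\left(573 + 3182\right) + Z = \left(573 + 3182\right) + \frac{1}{414} = 3755 + \frac{1}{414} = \frac{1554571}{414}$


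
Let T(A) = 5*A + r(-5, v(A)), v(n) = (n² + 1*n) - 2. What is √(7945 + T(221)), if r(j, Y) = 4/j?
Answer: √226230/5 ≈ 95.127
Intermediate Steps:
v(n) = -2 + n + n² (v(n) = (n² + n) - 2 = (n + n²) - 2 = -2 + n + n²)
T(A) = -⅘ + 5*A (T(A) = 5*A + 4/(-5) = 5*A + 4*(-⅕) = 5*A - ⅘ = -⅘ + 5*A)
√(7945 + T(221)) = √(7945 + (-⅘ + 5*221)) = √(7945 + (-⅘ + 1105)) = √(7945 + 5521/5) = √(45246/5) = √226230/5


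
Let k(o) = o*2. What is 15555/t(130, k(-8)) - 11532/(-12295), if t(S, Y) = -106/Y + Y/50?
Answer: 38264286852/15503995 ≈ 2468.0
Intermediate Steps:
k(o) = 2*o
t(S, Y) = -106/Y + Y/50 (t(S, Y) = -106/Y + Y*(1/50) = -106/Y + Y/50)
15555/t(130, k(-8)) - 11532/(-12295) = 15555/(-106/(2*(-8)) + (2*(-8))/50) - 11532/(-12295) = 15555/(-106/(-16) + (1/50)*(-16)) - 11532*(-1/12295) = 15555/(-106*(-1/16) - 8/25) + 11532/12295 = 15555/(53/8 - 8/25) + 11532/12295 = 15555/(1261/200) + 11532/12295 = 15555*(200/1261) + 11532/12295 = 3111000/1261 + 11532/12295 = 38264286852/15503995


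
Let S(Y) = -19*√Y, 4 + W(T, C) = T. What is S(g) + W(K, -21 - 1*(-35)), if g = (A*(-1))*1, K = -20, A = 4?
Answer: -24 - 38*I ≈ -24.0 - 38.0*I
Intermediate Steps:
g = -4 (g = (4*(-1))*1 = -4*1 = -4)
W(T, C) = -4 + T
S(g) + W(K, -21 - 1*(-35)) = -38*I + (-4 - 20) = -38*I - 24 = -24 - 38*I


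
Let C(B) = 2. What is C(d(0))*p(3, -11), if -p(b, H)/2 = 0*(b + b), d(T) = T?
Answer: 0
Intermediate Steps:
p(b, H) = 0 (p(b, H) = -0*(b + b) = -0*2*b = -2*0 = 0)
C(d(0))*p(3, -11) = 2*0 = 0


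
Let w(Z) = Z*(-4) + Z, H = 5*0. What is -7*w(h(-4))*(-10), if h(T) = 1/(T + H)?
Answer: 105/2 ≈ 52.500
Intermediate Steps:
H = 0
h(T) = 1/T (h(T) = 1/(T + 0) = 1/T)
w(Z) = -3*Z (w(Z) = -4*Z + Z = -3*Z)
-7*w(h(-4))*(-10) = -(-21)/(-4)*(-10) = -(-21)*(-1)/4*(-10) = -7*3/4*(-10) = -21/4*(-10) = 105/2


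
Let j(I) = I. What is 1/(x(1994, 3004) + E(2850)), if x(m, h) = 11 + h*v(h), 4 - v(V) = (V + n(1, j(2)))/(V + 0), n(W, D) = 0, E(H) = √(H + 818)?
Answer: 1289/11630123 - 2*√917/81410861 ≈ 0.00011009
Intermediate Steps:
E(H) = √(818 + H)
v(V) = 3 (v(V) = 4 - (V + 0)/(V + 0) = 4 - V/V = 4 - 1*1 = 4 - 1 = 3)
x(m, h) = 11 + 3*h (x(m, h) = 11 + h*3 = 11 + 3*h)
1/(x(1994, 3004) + E(2850)) = 1/((11 + 3*3004) + √(818 + 2850)) = 1/((11 + 9012) + √3668) = 1/(9023 + 2*√917)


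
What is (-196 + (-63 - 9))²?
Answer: 71824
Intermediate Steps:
(-196 + (-63 - 9))² = (-196 - 72)² = (-268)² = 71824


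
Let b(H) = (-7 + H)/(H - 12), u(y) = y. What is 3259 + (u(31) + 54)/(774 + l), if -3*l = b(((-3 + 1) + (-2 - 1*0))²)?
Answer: 10080427/3093 ≈ 3259.1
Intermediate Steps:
b(H) = (-7 + H)/(-12 + H)
l = -¾ (l = -(-7 + ((-3 + 1) + (-2 - 1*0))²)/(3*(-12 + ((-3 + 1) + (-2 - 1*0))²)) = -(-7 + (-2 + (-2 + 0))²)/(3*(-12 + (-2 + (-2 + 0))²)) = -(-7 + (-2 - 2)²)/(3*(-12 + (-2 - 2)²)) = -(-7 + (-4)²)/(3*(-12 + (-4)²)) = -(-7 + 16)/(3*(-12 + 16)) = -9/(3*4) = -9/12 = -⅓*9/4 = -¾ ≈ -0.75000)
3259 + (u(31) + 54)/(774 + l) = 3259 + (31 + 54)/(774 - ¾) = 3259 + 85/(3093/4) = 3259 + 85*(4/3093) = 3259 + 340/3093 = 10080427/3093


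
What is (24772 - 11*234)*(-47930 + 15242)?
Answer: -725608224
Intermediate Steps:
(24772 - 11*234)*(-47930 + 15242) = (24772 - 2574)*(-32688) = 22198*(-32688) = -725608224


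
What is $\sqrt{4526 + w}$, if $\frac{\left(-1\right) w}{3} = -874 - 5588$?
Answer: $14 \sqrt{122} \approx 154.64$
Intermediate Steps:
$w = 19386$ ($w = - 3 \left(-874 - 5588\right) = \left(-3\right) \left(-6462\right) = 19386$)
$\sqrt{4526 + w} = \sqrt{4526 + 19386} = \sqrt{23912} = 14 \sqrt{122}$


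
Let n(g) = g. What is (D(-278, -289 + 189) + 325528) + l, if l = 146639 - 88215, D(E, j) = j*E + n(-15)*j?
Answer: 413252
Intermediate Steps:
D(E, j) = -15*j + E*j (D(E, j) = j*E - 15*j = E*j - 15*j = -15*j + E*j)
l = 58424
(D(-278, -289 + 189) + 325528) + l = ((-289 + 189)*(-15 - 278) + 325528) + 58424 = (-100*(-293) + 325528) + 58424 = (29300 + 325528) + 58424 = 354828 + 58424 = 413252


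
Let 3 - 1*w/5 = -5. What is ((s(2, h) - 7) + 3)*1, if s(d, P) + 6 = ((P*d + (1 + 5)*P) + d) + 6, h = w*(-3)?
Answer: -962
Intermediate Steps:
w = 40 (w = 15 - 5*(-5) = 15 + 25 = 40)
h = -120 (h = 40*(-3) = -120)
s(d, P) = d + 6*P + P*d (s(d, P) = -6 + (((P*d + (1 + 5)*P) + d) + 6) = -6 + (((P*d + 6*P) + d) + 6) = -6 + (((6*P + P*d) + d) + 6) = -6 + ((d + 6*P + P*d) + 6) = -6 + (6 + d + 6*P + P*d) = d + 6*P + P*d)
((s(2, h) - 7) + 3)*1 = (((2 + 6*(-120) - 120*2) - 7) + 3)*1 = (((2 - 720 - 240) - 7) + 3)*1 = ((-958 - 7) + 3)*1 = (-965 + 3)*1 = -962*1 = -962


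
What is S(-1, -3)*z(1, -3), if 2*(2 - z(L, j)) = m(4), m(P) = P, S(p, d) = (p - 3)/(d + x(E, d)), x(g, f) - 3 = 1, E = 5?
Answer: 0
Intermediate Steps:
x(g, f) = 4 (x(g, f) = 3 + 1 = 4)
S(p, d) = (-3 + p)/(4 + d) (S(p, d) = (p - 3)/(d + 4) = (-3 + p)/(4 + d))
z(L, j) = 0 (z(L, j) = 2 - 1/2*4 = 2 - 2 = 0)
S(-1, -3)*z(1, -3) = ((-3 - 1)/(4 - 3))*0 = (-4/1)*0 = (1*(-4))*0 = -4*0 = 0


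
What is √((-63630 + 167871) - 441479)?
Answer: I*√337238 ≈ 580.72*I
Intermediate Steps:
√((-63630 + 167871) - 441479) = √(104241 - 441479) = √(-337238) = I*√337238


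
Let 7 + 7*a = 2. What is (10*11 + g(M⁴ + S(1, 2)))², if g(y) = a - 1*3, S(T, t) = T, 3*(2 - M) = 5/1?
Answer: 553536/49 ≈ 11297.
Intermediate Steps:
M = ⅓ (M = 2 - 5/(3*1) = 2 - 5/3 = ⅓ ≈ 0.33333)
a = -5/7 (a = -1 + (⅐)*2 = -1 + 2/7 = -5/7 ≈ -0.71429)
g(y) = -26/7 (g(y) = -5/7 - 1*3 = -5/7 - 3 = -26/7)
(10*11 + g(M⁴ + S(1, 2)))² = (10*11 - 26/7)² = (110 - 26/7)² = (744/7)² = 553536/49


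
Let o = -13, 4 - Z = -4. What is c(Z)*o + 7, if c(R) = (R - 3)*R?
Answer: -513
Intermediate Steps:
Z = 8 (Z = 4 - 1*(-4) = 4 + 4 = 8)
c(R) = R*(-3 + R) (c(R) = (-3 + R)*R = R*(-3 + R))
c(Z)*o + 7 = (8*(-3 + 8))*(-13) + 7 = (8*5)*(-13) + 7 = 40*(-13) + 7 = -520 + 7 = -513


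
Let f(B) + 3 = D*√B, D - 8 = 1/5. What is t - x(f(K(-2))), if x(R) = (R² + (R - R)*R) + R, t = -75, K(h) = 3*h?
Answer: 8061/25 + 41*I*√6 ≈ 322.44 + 100.43*I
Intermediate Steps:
D = 41/5 (D = 8 + 1/5 = 8 + ⅕ = 41/5 ≈ 8.2000)
f(B) = -3 + 41*√B/5
x(R) = R + R² (x(R) = (R² + 0*R) + R = (R² + 0) + R = R² + R = R + R²)
t - x(f(K(-2))) = -75 - (-3 + 41*√(3*(-2))/5)*(1 + (-3 + 41*√(3*(-2))/5)) = -75 - (-3 + 41*√(-6)/5)*(1 + (-3 + 41*√(-6)/5)) = -75 - (-3 + 41*(I*√6)/5)*(1 + (-3 + 41*(I*√6)/5)) = -75 - (-3 + 41*I*√6/5)*(1 + (-3 + 41*I*√6/5)) = -75 - (-3 + 41*I*√6/5)*(-2 + 41*I*√6/5)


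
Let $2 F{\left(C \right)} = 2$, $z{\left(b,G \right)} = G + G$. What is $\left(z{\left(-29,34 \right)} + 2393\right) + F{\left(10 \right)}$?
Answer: $2462$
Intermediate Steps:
$z{\left(b,G \right)} = 2 G$
$F{\left(C \right)} = 1$ ($F{\left(C \right)} = \frac{1}{2} \cdot 2 = 1$)
$\left(z{\left(-29,34 \right)} + 2393\right) + F{\left(10 \right)} = \left(2 \cdot 34 + 2393\right) + 1 = \left(68 + 2393\right) + 1 = 2461 + 1 = 2462$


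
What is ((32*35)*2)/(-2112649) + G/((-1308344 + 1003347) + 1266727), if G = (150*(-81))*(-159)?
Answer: 481601735/239881691 ≈ 2.0077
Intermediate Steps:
G = 1931850 (G = -12150*(-159) = 1931850)
((32*35)*2)/(-2112649) + G/((-1308344 + 1003347) + 1266727) = ((32*35)*2)/(-2112649) + 1931850/((-1308344 + 1003347) + 1266727) = (1120*2)*(-1/2112649) + 1931850/(-304997 + 1266727) = 2240*(-1/2112649) + 1931850/961730 = -320/301807 + 1931850*(1/961730) = -320/301807 + 193185/96173 = 481601735/239881691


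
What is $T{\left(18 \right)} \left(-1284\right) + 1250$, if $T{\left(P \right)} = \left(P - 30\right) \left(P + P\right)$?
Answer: $555938$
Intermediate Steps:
$T{\left(P \right)} = 2 P \left(-30 + P\right)$ ($T{\left(P \right)} = \left(-30 + P\right) 2 P = 2 P \left(-30 + P\right)$)
$T{\left(18 \right)} \left(-1284\right) + 1250 = 2 \cdot 18 \left(-30 + 18\right) \left(-1284\right) + 1250 = 2 \cdot 18 \left(-12\right) \left(-1284\right) + 1250 = \left(-432\right) \left(-1284\right) + 1250 = 554688 + 1250 = 555938$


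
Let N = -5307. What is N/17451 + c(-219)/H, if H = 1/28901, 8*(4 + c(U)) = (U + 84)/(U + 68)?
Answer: -789648235501/7026936 ≈ -1.1237e+5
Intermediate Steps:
c(U) = -4 + (84 + U)/(8*(68 + U)) (c(U) = -4 + ((U + 84)/(U + 68))/8 = -4 + ((84 + U)/(68 + U))/8 = -4 + (84 + U)/(8*(68 + U)))
H = 1/28901 ≈ 3.4601e-5
N/17451 + c(-219)/H = -5307/17451 + ((-2092 - 31*(-219))/(8*(68 - 219)))/(1/28901) = -5307*1/17451 + ((⅛)*(-2092 + 6789)/(-151))*28901 = -1769/5817 + ((⅛)*(-1/151)*4697)*28901 = -1769/5817 - 4697/1208*28901 = -1769/5817 - 135747997/1208 = -789648235501/7026936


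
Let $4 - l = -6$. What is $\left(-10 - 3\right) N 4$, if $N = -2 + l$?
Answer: $-416$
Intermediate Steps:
$l = 10$ ($l = 4 - -6 = 4 + 6 = 10$)
$N = 8$ ($N = -2 + 10 = 8$)
$\left(-10 - 3\right) N 4 = \left(-10 - 3\right) 8 \cdot 4 = \left(-13\right) 8 \cdot 4 = \left(-104\right) 4 = -416$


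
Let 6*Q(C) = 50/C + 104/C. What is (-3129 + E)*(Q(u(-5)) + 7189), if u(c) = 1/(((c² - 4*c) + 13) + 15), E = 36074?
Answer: 895708660/3 ≈ 2.9857e+8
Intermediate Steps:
u(c) = 1/(28 + c² - 4*c) (u(c) = 1/((13 + c² - 4*c) + 15) = 1/(28 + c² - 4*c))
Q(C) = 77/(3*C) (Q(C) = (50/C + 104/C)/6 = (154/C)/6 = 77/(3*C))
(-3129 + E)*(Q(u(-5)) + 7189) = (-3129 + 36074)*(77/(3*(1/(28 + (-5)² - 4*(-5)))) + 7189) = 32945*(77/(3*(1/(28 + 25 + 20))) + 7189) = 32945*(77/(3*(1/73)) + 7189) = 32945*((77/3)*73 + 7189) = 32945*(5621/3 + 7189) = 32945*(27188/3) = 895708660/3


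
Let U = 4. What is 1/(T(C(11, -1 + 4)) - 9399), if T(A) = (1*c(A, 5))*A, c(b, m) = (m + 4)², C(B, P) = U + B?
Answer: -1/8184 ≈ -0.00012219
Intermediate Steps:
C(B, P) = 4 + B
c(b, m) = (4 + m)²
T(A) = 81*A (T(A) = (1*(4 + 5)²)*A = (1*9²)*A = (1*81)*A = 81*A)
1/(T(C(11, -1 + 4)) - 9399) = 1/(81*(4 + 11) - 9399) = 1/(81*15 - 9399) = 1/(1215 - 9399) = 1/(-8184) = -1/8184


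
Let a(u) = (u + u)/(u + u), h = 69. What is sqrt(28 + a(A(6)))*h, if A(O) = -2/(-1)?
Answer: 69*sqrt(29) ≈ 371.58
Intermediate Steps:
A(O) = 2 (A(O) = -2*(-1) = 2)
a(u) = 1 (a(u) = (2*u)/((2*u)) = (2*u)*(1/(2*u)) = 1)
sqrt(28 + a(A(6)))*h = sqrt(28 + 1)*69 = sqrt(29)*69 = 69*sqrt(29)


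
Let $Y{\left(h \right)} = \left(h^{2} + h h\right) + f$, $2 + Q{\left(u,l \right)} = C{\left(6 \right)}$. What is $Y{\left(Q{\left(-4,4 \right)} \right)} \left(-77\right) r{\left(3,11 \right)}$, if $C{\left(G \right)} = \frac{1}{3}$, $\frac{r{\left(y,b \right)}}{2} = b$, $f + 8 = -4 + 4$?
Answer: $\frac{37268}{9} \approx 4140.9$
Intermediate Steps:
$f = -8$ ($f = -8 + \left(-4 + 4\right) = -8 + 0 = -8$)
$r{\left(y,b \right)} = 2 b$
$C{\left(G \right)} = \frac{1}{3}$
$Q{\left(u,l \right)} = - \frac{5}{3}$ ($Q{\left(u,l \right)} = -2 + \frac{1}{3} = - \frac{5}{3}$)
$Y{\left(h \right)} = -8 + 2 h^{2}$ ($Y{\left(h \right)} = \left(h^{2} + h h\right) - 8 = \left(h^{2} + h^{2}\right) - 8 = 2 h^{2} - 8 = -8 + 2 h^{2}$)
$Y{\left(Q{\left(-4,4 \right)} \right)} \left(-77\right) r{\left(3,11 \right)} = \left(-8 + 2 \left(- \frac{5}{3}\right)^{2}\right) \left(-77\right) 2 \cdot 11 = \left(-8 + 2 \cdot \frac{25}{9}\right) \left(-77\right) 22 = \left(-8 + \frac{50}{9}\right) \left(-77\right) 22 = \left(- \frac{22}{9}\right) \left(-77\right) 22 = \frac{1694}{9} \cdot 22 = \frac{37268}{9}$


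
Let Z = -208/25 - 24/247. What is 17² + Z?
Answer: 1732599/6175 ≈ 280.58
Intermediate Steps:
Z = -51976/6175 (Z = -208*1/25 - 24*1/247 = -208/25 - 24/247 = -51976/6175 ≈ -8.4172)
17² + Z = 17² - 51976/6175 = 289 - 51976/6175 = 1732599/6175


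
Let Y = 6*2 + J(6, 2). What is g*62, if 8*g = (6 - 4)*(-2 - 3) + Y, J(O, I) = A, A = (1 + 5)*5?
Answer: 248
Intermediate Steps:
A = 30 (A = 6*5 = 30)
J(O, I) = 30
Y = 42 (Y = 6*2 + 30 = 12 + 30 = 42)
g = 4 (g = ((6 - 4)*(-2 - 3) + 42)/8 = (2*(-5) + 42)/8 = (-10 + 42)/8 = (1/8)*32 = 4)
g*62 = 4*62 = 248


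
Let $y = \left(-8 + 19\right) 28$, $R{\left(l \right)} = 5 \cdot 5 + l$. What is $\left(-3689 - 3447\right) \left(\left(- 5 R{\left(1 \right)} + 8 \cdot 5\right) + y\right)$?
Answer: $-1555648$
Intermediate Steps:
$R{\left(l \right)} = 25 + l$
$y = 308$ ($y = 11 \cdot 28 = 308$)
$\left(-3689 - 3447\right) \left(\left(- 5 R{\left(1 \right)} + 8 \cdot 5\right) + y\right) = \left(-3689 - 3447\right) \left(\left(- 5 \left(25 + 1\right) + 8 \cdot 5\right) + 308\right) = - 7136 \left(\left(\left(-5\right) 26 + 40\right) + 308\right) = - 7136 \left(\left(-130 + 40\right) + 308\right) = - 7136 \left(-90 + 308\right) = \left(-7136\right) 218 = -1555648$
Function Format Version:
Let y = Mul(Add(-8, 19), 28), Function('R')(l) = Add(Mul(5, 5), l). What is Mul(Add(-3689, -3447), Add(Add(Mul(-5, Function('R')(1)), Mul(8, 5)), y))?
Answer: -1555648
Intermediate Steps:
Function('R')(l) = Add(25, l)
y = 308 (y = Mul(11, 28) = 308)
Mul(Add(-3689, -3447), Add(Add(Mul(-5, Function('R')(1)), Mul(8, 5)), y)) = Mul(Add(-3689, -3447), Add(Add(Mul(-5, Add(25, 1)), Mul(8, 5)), 308)) = Mul(-7136, Add(Add(Mul(-5, 26), 40), 308)) = Mul(-7136, Add(Add(-130, 40), 308)) = Mul(-7136, Add(-90, 308)) = Mul(-7136, 218) = -1555648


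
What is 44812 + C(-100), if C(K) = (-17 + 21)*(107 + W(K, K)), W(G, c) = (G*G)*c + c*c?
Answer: -3914760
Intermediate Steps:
W(G, c) = c² + c*G² (W(G, c) = G²*c + c² = c*G² + c² = c² + c*G²)
C(K) = 428 + 4*K*(K + K²) (C(K) = (-17 + 21)*(107 + K*(K + K²)) = 4*(107 + K*(K + K²)) = 428 + 4*K*(K + K²))
44812 + C(-100) = 44812 + (428 + 4*(-100)²*(1 - 100)) = 44812 + (428 + 4*10000*(-99)) = 44812 + (428 - 3960000) = 44812 - 3959572 = -3914760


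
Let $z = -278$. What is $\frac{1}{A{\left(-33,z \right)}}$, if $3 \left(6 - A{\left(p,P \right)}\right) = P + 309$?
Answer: $- \frac{3}{13} \approx -0.23077$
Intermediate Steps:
$A{\left(p,P \right)} = -97 - \frac{P}{3}$ ($A{\left(p,P \right)} = 6 - \frac{P + 309}{3} = 6 - \frac{309 + P}{3} = 6 - \left(103 + \frac{P}{3}\right) = -97 - \frac{P}{3}$)
$\frac{1}{A{\left(-33,z \right)}} = \frac{1}{-97 - - \frac{278}{3}} = \frac{1}{-97 + \frac{278}{3}} = \frac{1}{- \frac{13}{3}} = - \frac{3}{13}$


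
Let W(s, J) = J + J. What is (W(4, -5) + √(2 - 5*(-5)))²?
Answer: 127 - 60*√3 ≈ 23.077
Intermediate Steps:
W(s, J) = 2*J
(W(4, -5) + √(2 - 5*(-5)))² = (2*(-5) + √(2 - 5*(-5)))² = (-10 + √(2 + 25))² = (-10 + √27)² = (-10 + 3*√3)²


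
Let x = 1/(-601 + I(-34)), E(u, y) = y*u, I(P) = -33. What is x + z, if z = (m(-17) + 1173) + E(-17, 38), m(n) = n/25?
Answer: 8342147/15850 ≈ 526.32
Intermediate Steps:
m(n) = n/25 (m(n) = n*(1/25) = n/25)
E(u, y) = u*y
z = 13158/25 (z = ((1/25)*(-17) + 1173) - 17*38 = (-17/25 + 1173) - 646 = 29308/25 - 646 = 13158/25 ≈ 526.32)
x = -1/634 (x = 1/(-601 - 33) = 1/(-634) = -1/634 ≈ -0.0015773)
x + z = -1/634 + 13158/25 = 8342147/15850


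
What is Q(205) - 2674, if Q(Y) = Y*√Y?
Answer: -2674 + 205*√205 ≈ 261.15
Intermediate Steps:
Q(Y) = Y^(3/2)
Q(205) - 2674 = 205^(3/2) - 2674 = 205*√205 - 2674 = -2674 + 205*√205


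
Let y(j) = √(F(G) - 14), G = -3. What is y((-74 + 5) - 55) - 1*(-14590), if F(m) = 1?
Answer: 14590 + I*√13 ≈ 14590.0 + 3.6056*I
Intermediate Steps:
y(j) = I*√13 (y(j) = √(1 - 14) = √(-13) = I*√13)
y((-74 + 5) - 55) - 1*(-14590) = I*√13 - 1*(-14590) = I*√13 + 14590 = 14590 + I*√13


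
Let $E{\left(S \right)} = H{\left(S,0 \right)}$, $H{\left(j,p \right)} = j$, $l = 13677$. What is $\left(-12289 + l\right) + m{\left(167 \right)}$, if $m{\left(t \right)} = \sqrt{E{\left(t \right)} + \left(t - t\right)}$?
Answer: $1388 + \sqrt{167} \approx 1400.9$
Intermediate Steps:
$E{\left(S \right)} = S$
$m{\left(t \right)} = \sqrt{t}$ ($m{\left(t \right)} = \sqrt{t + \left(t - t\right)} = \sqrt{t + 0} = \sqrt{t}$)
$\left(-12289 + l\right) + m{\left(167 \right)} = \left(-12289 + 13677\right) + \sqrt{167} = 1388 + \sqrt{167}$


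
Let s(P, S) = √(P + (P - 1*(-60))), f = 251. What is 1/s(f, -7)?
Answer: √562/562 ≈ 0.042182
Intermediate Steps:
s(P, S) = √(60 + 2*P) (s(P, S) = √(P + (P + 60)) = √(P + (60 + P)) = √(60 + 2*P))
1/s(f, -7) = 1/(√(60 + 2*251)) = 1/(√(60 + 502)) = 1/(√562) = √562/562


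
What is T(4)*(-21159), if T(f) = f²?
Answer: -338544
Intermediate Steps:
T(4)*(-21159) = 4²*(-21159) = 16*(-21159) = -338544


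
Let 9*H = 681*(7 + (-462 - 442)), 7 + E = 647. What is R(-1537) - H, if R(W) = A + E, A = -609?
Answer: 67904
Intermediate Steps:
E = 640 (E = -7 + 647 = 640)
R(W) = 31 (R(W) = -609 + 640 = 31)
H = -67873 (H = (681*(7 + (-462 - 442)))/9 = (681*(7 - 904))/9 = (681*(-897))/9 = (⅑)*(-610857) = -67873)
R(-1537) - H = 31 - 1*(-67873) = 31 + 67873 = 67904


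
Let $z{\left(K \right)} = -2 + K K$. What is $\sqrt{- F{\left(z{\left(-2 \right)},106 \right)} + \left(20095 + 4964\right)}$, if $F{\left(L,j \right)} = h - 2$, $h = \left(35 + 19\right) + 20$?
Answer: $\sqrt{24987} \approx 158.07$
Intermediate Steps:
$z{\left(K \right)} = -2 + K^{2}$
$h = 74$ ($h = 54 + 20 = 74$)
$F{\left(L,j \right)} = 72$ ($F{\left(L,j \right)} = 74 - 2 = 72$)
$\sqrt{- F{\left(z{\left(-2 \right)},106 \right)} + \left(20095 + 4964\right)} = \sqrt{\left(-1\right) 72 + \left(20095 + 4964\right)} = \sqrt{-72 + 25059} = \sqrt{24987}$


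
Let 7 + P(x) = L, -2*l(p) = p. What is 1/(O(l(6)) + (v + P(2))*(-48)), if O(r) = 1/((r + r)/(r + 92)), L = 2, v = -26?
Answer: 6/8839 ≈ 0.00067881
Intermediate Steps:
l(p) = -p/2
P(x) = -5 (P(x) = -7 + 2 = -5)
O(r) = (92 + r)/(2*r) (O(r) = 1/((2*r)/(92 + r)) = 1/(2*r/(92 + r)) = (92 + r)/(2*r))
1/(O(l(6)) + (v + P(2))*(-48)) = 1/((92 - ½*6)/(2*((-½*6))) + (-26 - 5)*(-48)) = 1/((½)*(92 - 3)/(-3) - 31*(-48)) = 1/((½)*(-⅓)*89 + 1488) = 1/(-89/6 + 1488) = 1/(8839/6) = 6/8839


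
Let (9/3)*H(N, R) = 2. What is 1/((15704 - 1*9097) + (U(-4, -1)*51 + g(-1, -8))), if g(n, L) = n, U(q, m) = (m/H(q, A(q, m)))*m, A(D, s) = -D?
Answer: 2/13365 ≈ 0.00014964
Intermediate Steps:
H(N, R) = ⅔ (H(N, R) = (⅓)*2 = ⅔)
U(q, m) = 3*m²/2 (U(q, m) = (m/(⅔))*m = (m*(3/2))*m = (3*m/2)*m = 3*m²/2)
1/((15704 - 1*9097) + (U(-4, -1)*51 + g(-1, -8))) = 1/((15704 - 1*9097) + (((3/2)*(-1)²)*51 - 1)) = 1/((15704 - 9097) + (((3/2)*1)*51 - 1)) = 1/(6607 + ((3/2)*51 - 1)) = 1/(6607 + (153/2 - 1)) = 1/(6607 + 151/2) = 1/(13365/2) = 2/13365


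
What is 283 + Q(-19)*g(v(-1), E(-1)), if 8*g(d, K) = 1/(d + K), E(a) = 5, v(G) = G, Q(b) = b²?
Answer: 9417/32 ≈ 294.28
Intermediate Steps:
g(d, K) = 1/(8*(K + d)) (g(d, K) = 1/(8*(d + K)) = 1/(8*(K + d)))
283 + Q(-19)*g(v(-1), E(-1)) = 283 + (-19)²*(1/(8*(5 - 1))) = 283 + 361*((⅛)/4) = 283 + 361*((⅛)*(¼)) = 283 + 361*(1/32) = 283 + 361/32 = 9417/32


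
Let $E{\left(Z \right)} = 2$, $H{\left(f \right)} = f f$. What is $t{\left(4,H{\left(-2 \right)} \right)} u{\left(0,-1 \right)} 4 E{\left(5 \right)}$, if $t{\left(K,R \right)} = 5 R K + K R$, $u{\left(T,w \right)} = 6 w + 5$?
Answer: $-768$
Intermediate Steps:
$H{\left(f \right)} = f^{2}$
$u{\left(T,w \right)} = 5 + 6 w$
$t{\left(K,R \right)} = 6 K R$ ($t{\left(K,R \right)} = 5 K R + K R = 6 K R$)
$t{\left(4,H{\left(-2 \right)} \right)} u{\left(0,-1 \right)} 4 E{\left(5 \right)} = 6 \cdot 4 \left(-2\right)^{2} \left(5 + 6 \left(-1\right)\right) 4 \cdot 2 = 6 \cdot 4 \cdot 4 \left(5 - 6\right) 8 = 96 \left(-1\right) 8 = \left(-96\right) 8 = -768$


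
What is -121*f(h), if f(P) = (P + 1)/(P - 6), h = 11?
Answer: -1452/5 ≈ -290.40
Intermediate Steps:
f(P) = (1 + P)/(-6 + P)
-121*f(h) = -121*(1 + 11)/(-6 + 11) = -121*12/5 = -1452/5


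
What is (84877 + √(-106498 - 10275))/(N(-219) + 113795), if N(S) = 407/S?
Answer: 18588063/24920698 + 219*I*√116773/24920698 ≈ 0.74589 + 0.003003*I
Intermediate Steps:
(84877 + √(-106498 - 10275))/(N(-219) + 113795) = (84877 + √(-106498 - 10275))/(407/(-219) + 113795) = (84877 + √(-116773))/(407*(-1/219) + 113795) = (84877 + I*√116773)/(-407/219 + 113795) = (84877 + I*√116773)/(24920698/219) = (84877 + I*√116773)*(219/24920698) = 18588063/24920698 + 219*I*√116773/24920698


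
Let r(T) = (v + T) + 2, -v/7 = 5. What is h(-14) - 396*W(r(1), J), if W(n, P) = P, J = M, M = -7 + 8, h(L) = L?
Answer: -410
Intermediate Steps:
v = -35 (v = -7*5 = -35)
r(T) = -33 + T (r(T) = (-35 + T) + 2 = -33 + T)
M = 1
J = 1
h(-14) - 396*W(r(1), J) = -14 - 396*1 = -14 - 396 = -410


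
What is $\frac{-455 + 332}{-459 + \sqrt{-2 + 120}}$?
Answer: $\frac{56457}{210563} + \frac{123 \sqrt{118}}{210563} \approx 0.27447$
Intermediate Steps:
$\frac{-455 + 332}{-459 + \sqrt{-2 + 120}} = - \frac{123}{-459 + \sqrt{118}}$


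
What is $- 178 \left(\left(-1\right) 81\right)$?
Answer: $14418$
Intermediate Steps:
$- 178 \left(\left(-1\right) 81\right) = \left(-178\right) \left(-81\right) = 14418$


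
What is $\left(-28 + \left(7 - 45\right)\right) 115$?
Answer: $-7590$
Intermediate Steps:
$\left(-28 + \left(7 - 45\right)\right) 115 = \left(-28 - 38\right) 115 = \left(-66\right) 115 = -7590$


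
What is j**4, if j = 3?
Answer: 81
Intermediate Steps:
j**4 = 3**4 = 81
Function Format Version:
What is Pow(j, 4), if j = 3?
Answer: 81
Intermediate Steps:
Pow(j, 4) = Pow(3, 4) = 81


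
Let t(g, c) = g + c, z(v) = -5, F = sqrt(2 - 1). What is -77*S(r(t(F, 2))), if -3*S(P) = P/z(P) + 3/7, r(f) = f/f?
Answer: 88/15 ≈ 5.8667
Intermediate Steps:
F = 1 (F = sqrt(1) = 1)
t(g, c) = c + g
r(f) = 1
S(P) = -1/7 + P/15 (S(P) = -(P/(-5) + 3/7)/3 = -(P*(-1/5) + 3*(1/7))/3 = -(-P/5 + 3/7)/3 = -(3/7 - P/5)/3 = -1/7 + P/15)
-77*S(r(t(F, 2))) = -77*(-1/7 + (1/15)*1) = -77*(-1/7 + 1/15) = -77*(-8/105) = 88/15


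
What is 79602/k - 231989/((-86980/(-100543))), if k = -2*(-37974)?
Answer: -147622525419053/550496420 ≈ -2.6816e+5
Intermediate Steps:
k = 75948
79602/k - 231989/((-86980/(-100543))) = 79602/75948 - 231989/((-86980/(-100543))) = 79602*(1/75948) - 231989/((-86980*(-1/100543))) = 13267/12658 - 231989/86980/100543 = 13267/12658 - 231989*100543/86980 = 13267/12658 - 23324870027/86980 = -147622525419053/550496420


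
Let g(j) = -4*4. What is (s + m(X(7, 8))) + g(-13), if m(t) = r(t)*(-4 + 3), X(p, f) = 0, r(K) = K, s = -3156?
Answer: -3172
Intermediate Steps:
g(j) = -16
m(t) = -t (m(t) = t*(-4 + 3) = t*(-1) = -t)
(s + m(X(7, 8))) + g(-13) = (-3156 - 1*0) - 16 = (-3156 + 0) - 16 = -3156 - 16 = -3172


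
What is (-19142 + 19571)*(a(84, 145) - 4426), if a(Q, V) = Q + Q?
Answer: -1826682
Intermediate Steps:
a(Q, V) = 2*Q
(-19142 + 19571)*(a(84, 145) - 4426) = (-19142 + 19571)*(2*84 - 4426) = 429*(168 - 4426) = 429*(-4258) = -1826682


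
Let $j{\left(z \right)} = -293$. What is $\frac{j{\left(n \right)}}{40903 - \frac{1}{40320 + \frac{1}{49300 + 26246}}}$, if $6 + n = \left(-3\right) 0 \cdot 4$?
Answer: $- \frac{892482313253}{124591140057517} \approx -0.0071633$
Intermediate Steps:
$n = -6$ ($n = -6 + \left(-3\right) 0 \cdot 4 = -6 + 0 \cdot 4 = -6 + 0 = -6$)
$\frac{j{\left(n \right)}}{40903 - \frac{1}{40320 + \frac{1}{49300 + 26246}}} = - \frac{293}{40903 - \frac{1}{40320 + \frac{1}{49300 + 26246}}} = - \frac{293}{40903 - \frac{1}{40320 + \frac{1}{75546}}} = - \frac{293}{40903 - \frac{1}{\frac{3046014721}{75546}}} = - \frac{293}{40903 - \frac{75546}{3046014721}} = - \frac{293}{\frac{124591140057517}{3046014721}} = \left(-293\right) \frac{3046014721}{124591140057517} = - \frac{892482313253}{124591140057517}$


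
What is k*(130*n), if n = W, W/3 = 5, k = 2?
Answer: 3900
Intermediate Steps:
W = 15 (W = 3*5 = 15)
n = 15
k*(130*n) = 2*(130*15) = 2*1950 = 3900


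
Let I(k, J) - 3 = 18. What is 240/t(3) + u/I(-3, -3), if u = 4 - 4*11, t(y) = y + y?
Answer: 800/21 ≈ 38.095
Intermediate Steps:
I(k, J) = 21 (I(k, J) = 3 + 18 = 21)
t(y) = 2*y
u = -40 (u = 4 - 44 = -40)
240/t(3) + u/I(-3, -3) = 240/((2*3)) - 40/21 = 240/6 - 40*1/21 = 240*(⅙) - 40/21 = 40 - 40/21 = 800/21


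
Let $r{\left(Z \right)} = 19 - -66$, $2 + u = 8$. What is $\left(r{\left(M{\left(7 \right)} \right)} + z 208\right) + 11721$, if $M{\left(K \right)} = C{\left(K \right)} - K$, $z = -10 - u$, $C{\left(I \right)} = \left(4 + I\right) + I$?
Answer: $8478$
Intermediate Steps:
$u = 6$ ($u = -2 + 8 = 6$)
$C{\left(I \right)} = 4 + 2 I$
$z = -16$ ($z = -10 - 6 = -16$)
$M{\left(K \right)} = 4 + K$ ($M{\left(K \right)} = \left(4 + 2 K\right) - K = 4 + K$)
$r{\left(Z \right)} = 85$ ($r{\left(Z \right)} = 19 + 66 = 85$)
$\left(r{\left(M{\left(7 \right)} \right)} + z 208\right) + 11721 = \left(85 - 3328\right) + 11721 = -3243 + 11721 = 8478$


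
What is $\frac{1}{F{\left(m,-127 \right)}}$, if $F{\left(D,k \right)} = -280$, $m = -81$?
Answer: $- \frac{1}{280} \approx -0.0035714$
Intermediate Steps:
$\frac{1}{F{\left(m,-127 \right)}} = \frac{1}{-280} = - \frac{1}{280}$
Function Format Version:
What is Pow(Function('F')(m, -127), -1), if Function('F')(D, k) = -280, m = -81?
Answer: Rational(-1, 280) ≈ -0.0035714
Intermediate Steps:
Pow(Function('F')(m, -127), -1) = Pow(-280, -1) = Rational(-1, 280)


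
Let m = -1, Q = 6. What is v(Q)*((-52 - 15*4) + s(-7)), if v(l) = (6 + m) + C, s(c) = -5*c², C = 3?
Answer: -2856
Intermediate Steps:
v(l) = 8 (v(l) = (6 - 1) + 3 = 5 + 3 = 8)
v(Q)*((-52 - 15*4) + s(-7)) = 8*((-52 - 15*4) - 5*(-7)²) = 8*((-52 - 1*60) - 5*49) = 8*((-52 - 60) - 245) = 8*(-112 - 245) = 8*(-357) = -2856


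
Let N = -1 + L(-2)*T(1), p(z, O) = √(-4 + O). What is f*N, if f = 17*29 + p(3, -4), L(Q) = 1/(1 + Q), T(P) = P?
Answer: -986 - 4*I*√2 ≈ -986.0 - 5.6569*I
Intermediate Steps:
f = 493 + 2*I*√2 (f = 17*29 + √(-4 - 4) = 493 + √(-8) = 493 + 2*I*√2 ≈ 493.0 + 2.8284*I)
N = -2 (N = -1 + 1/(1 - 2) = -1 + 1/(-1) = -1 - 1*1 = -1 - 1 = -2)
f*N = (493 + 2*I*√2)*(-2) = -986 - 4*I*√2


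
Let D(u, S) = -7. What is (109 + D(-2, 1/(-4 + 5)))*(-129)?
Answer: -13158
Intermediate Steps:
(109 + D(-2, 1/(-4 + 5)))*(-129) = (109 - 7)*(-129) = 102*(-129) = -13158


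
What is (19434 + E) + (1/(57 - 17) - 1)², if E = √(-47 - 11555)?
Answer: 31095921/1600 + I*√11602 ≈ 19435.0 + 107.71*I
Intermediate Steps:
E = I*√11602 (E = √(-11602) = I*√11602 ≈ 107.71*I)
(19434 + E) + (1/(57 - 17) - 1)² = (19434 + I*√11602) + (1/(57 - 17) - 1)² = (19434 + I*√11602) + (1/40 - 1)² = (19434 + I*√11602) + (-39/40)² = (19434 + I*√11602) + 1521/1600 = 31095921/1600 + I*√11602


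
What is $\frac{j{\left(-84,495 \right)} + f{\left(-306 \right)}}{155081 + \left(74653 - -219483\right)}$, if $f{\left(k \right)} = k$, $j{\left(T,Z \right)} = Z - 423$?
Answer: $- \frac{26}{49913} \approx -0.00052091$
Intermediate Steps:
$j{\left(T,Z \right)} = -423 + Z$
$\frac{j{\left(-84,495 \right)} + f{\left(-306 \right)}}{155081 + \left(74653 - -219483\right)} = \frac{\left(-423 + 495\right) - 306}{155081 + \left(74653 - -219483\right)} = \frac{72 - 306}{155081 + \left(74653 + 219483\right)} = - \frac{234}{155081 + 294136} = - \frac{234}{449217} = \left(-234\right) \frac{1}{449217} = - \frac{26}{49913}$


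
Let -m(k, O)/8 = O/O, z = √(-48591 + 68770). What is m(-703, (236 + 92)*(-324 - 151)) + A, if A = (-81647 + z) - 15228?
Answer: -96883 + √20179 ≈ -96741.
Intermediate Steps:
z = √20179 ≈ 142.05
m(k, O) = -8 (m(k, O) = -8*O/O = -8*1 = -8)
A = -96875 + √20179 (A = (-81647 + √20179) - 15228 = -96875 + √20179 ≈ -96733.)
m(-703, (236 + 92)*(-324 - 151)) + A = -8 + (-96875 + √20179) = -96883 + √20179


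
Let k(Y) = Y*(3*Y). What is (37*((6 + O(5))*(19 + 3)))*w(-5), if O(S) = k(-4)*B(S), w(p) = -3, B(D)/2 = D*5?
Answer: -5875452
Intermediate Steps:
k(Y) = 3*Y²
B(D) = 10*D (B(D) = 2*(D*5) = 2*(5*D) = 10*D)
O(S) = 480*S (O(S) = (3*(-4)²)*(10*S) = (3*16)*(10*S) = 48*(10*S) = 480*S)
(37*((6 + O(5))*(19 + 3)))*w(-5) = (37*((6 + 480*5)*(19 + 3)))*(-3) = (37*((6 + 2400)*22))*(-3) = (37*(2406*22))*(-3) = (37*52932)*(-3) = 1958484*(-3) = -5875452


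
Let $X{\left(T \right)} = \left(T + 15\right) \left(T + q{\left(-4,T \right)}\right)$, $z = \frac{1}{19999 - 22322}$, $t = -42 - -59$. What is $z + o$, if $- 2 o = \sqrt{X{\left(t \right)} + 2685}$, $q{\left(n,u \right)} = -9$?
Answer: $- \frac{1}{2323} - \frac{\sqrt{2941}}{2} \approx -27.116$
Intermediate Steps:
$t = 17$ ($t = -42 + 59 = 17$)
$z = - \frac{1}{2323}$ ($z = \frac{1}{-2323} = - \frac{1}{2323} \approx -0.00043048$)
$X{\left(T \right)} = \left(-9 + T\right) \left(15 + T\right)$ ($X{\left(T \right)} = \left(T + 15\right) \left(T - 9\right) = \left(15 + T\right) \left(-9 + T\right) = \left(-9 + T\right) \left(15 + T\right)$)
$o = - \frac{\sqrt{2941}}{2}$ ($o = - \frac{\sqrt{\left(-135 + 17^{2} + 6 \cdot 17\right) + 2685}}{2} = - \frac{\sqrt{\left(-135 + 289 + 102\right) + 2685}}{2} = - \frac{\sqrt{256 + 2685}}{2} = - \frac{\sqrt{2941}}{2} \approx -27.115$)
$z + o = - \frac{1}{2323} - \frac{\sqrt{2941}}{2}$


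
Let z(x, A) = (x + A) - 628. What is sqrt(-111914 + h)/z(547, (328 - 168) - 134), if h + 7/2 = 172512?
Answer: -sqrt(242378)/110 ≈ -4.4756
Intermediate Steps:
z(x, A) = -628 + A + x (z(x, A) = (A + x) - 628 = -628 + A + x)
h = 345017/2 (h = -7/2 + 172512 = 345017/2 ≈ 1.7251e+5)
sqrt(-111914 + h)/z(547, (328 - 168) - 134) = sqrt(-111914 + 345017/2)/(-628 + ((328 - 168) - 134) + 547) = sqrt(121189/2)/(-628 + (160 - 134) + 547) = (sqrt(242378)/2)/(-628 + 26 + 547) = (sqrt(242378)/2)/(-55) = (sqrt(242378)/2)*(-1/55) = -sqrt(242378)/110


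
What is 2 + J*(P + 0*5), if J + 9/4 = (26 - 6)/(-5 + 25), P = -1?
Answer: 13/4 ≈ 3.2500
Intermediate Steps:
J = -5/4 (J = -9/4 + (26 - 6)/(-5 + 25) = -9/4 + 20/20 = -9/4 + 20*(1/20) = -9/4 + 1 = -5/4 ≈ -1.2500)
2 + J*(P + 0*5) = 2 - 5*(-1 + 0*5)/4 = 2 - 5*(-1 + 0)/4 = 2 - 5/4*(-1) = 2 + 5/4 = 13/4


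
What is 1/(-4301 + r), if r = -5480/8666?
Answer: -4333/18638973 ≈ -0.00023247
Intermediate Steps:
r = -2740/4333 (r = -5480*1/8666 = -2740/4333 ≈ -0.63236)
1/(-4301 + r) = 1/(-4301 - 2740/4333) = 1/(-18638973/4333) = -4333/18638973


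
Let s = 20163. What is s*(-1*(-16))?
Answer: 322608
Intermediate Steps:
s*(-1*(-16)) = 20163*(-1*(-16)) = 20163*16 = 322608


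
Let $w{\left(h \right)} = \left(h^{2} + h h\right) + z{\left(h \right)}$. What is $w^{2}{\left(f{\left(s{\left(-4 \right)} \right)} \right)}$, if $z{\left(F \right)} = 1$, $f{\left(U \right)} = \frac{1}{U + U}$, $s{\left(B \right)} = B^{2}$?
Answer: $\frac{263169}{262144} \approx 1.0039$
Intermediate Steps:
$f{\left(U \right)} = \frac{1}{2 U}$
$w{\left(h \right)} = 1 + 2 h^{2}$ ($w{\left(h \right)} = \left(h^{2} + h h\right) + 1 = \left(h^{2} + h^{2}\right) + 1 = 2 h^{2} + 1 = 1 + 2 h^{2}$)
$w^{2}{\left(f{\left(s{\left(-4 \right)} \right)} \right)} = \left(1 + 2 \left(\frac{1}{2 \left(-4\right)^{2}}\right)^{2}\right)^{2} = \left(1 + 2 \left(\frac{1}{2 \cdot 16}\right)^{2}\right)^{2} = \left(1 + 2 \left(\frac{1}{2} \cdot \frac{1}{16}\right)^{2}\right)^{2} = \left(1 + \frac{2}{1024}\right)^{2} = \left(1 + 2 \cdot \frac{1}{1024}\right)^{2} = \left(1 + \frac{1}{512}\right)^{2} = \left(\frac{513}{512}\right)^{2} = \frac{263169}{262144}$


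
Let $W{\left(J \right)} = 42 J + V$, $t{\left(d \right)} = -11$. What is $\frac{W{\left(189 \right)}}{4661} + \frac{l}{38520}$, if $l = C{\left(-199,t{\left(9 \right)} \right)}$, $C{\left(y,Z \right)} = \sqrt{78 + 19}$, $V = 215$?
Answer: $\frac{8153}{4661} + \frac{\sqrt{97}}{38520} \approx 1.7495$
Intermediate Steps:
$W{\left(J \right)} = 215 + 42 J$ ($W{\left(J \right)} = 42 J + 215 = 215 + 42 J$)
$C{\left(y,Z \right)} = \sqrt{97}$
$l = \sqrt{97} \approx 9.8489$
$\frac{W{\left(189 \right)}}{4661} + \frac{l}{38520} = \frac{215 + 42 \cdot 189}{4661} + \frac{\sqrt{97}}{38520} = \left(215 + 7938\right) \frac{1}{4661} + \sqrt{97} \cdot \frac{1}{38520} = 8153 \cdot \frac{1}{4661} + \frac{\sqrt{97}}{38520} = \frac{8153}{4661} + \frac{\sqrt{97}}{38520}$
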